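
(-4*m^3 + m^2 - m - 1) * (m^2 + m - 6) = -4*m^5 - 3*m^4 + 24*m^3 - 8*m^2 + 5*m + 6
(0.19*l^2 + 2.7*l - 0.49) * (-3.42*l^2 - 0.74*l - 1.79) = -0.6498*l^4 - 9.3746*l^3 - 0.6623*l^2 - 4.4704*l + 0.8771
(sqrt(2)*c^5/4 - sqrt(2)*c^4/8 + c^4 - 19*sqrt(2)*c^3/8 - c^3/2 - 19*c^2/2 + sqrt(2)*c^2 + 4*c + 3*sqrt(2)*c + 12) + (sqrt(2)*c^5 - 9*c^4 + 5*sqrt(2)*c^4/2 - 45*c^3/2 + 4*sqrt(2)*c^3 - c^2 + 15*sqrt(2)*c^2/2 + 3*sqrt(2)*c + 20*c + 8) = 5*sqrt(2)*c^5/4 - 8*c^4 + 19*sqrt(2)*c^4/8 - 23*c^3 + 13*sqrt(2)*c^3/8 - 21*c^2/2 + 17*sqrt(2)*c^2/2 + 6*sqrt(2)*c + 24*c + 20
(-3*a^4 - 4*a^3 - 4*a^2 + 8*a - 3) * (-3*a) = 9*a^5 + 12*a^4 + 12*a^3 - 24*a^2 + 9*a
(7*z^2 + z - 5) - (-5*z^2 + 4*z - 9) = 12*z^2 - 3*z + 4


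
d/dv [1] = 0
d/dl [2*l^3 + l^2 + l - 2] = 6*l^2 + 2*l + 1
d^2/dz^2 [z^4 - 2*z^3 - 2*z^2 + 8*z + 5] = 12*z^2 - 12*z - 4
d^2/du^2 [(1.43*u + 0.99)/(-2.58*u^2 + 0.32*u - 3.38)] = (-(1.43*u + 0.99)*(5.16*u - 0.32)*(10.32*u - 0.64) + (22.1364*u + 4.1932)*(2.58*u^2 - 0.32*u + 3.38))/(2.58*u^2 - 0.32*u + 3.38)^3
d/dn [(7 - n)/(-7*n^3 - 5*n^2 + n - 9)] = (7*n^3 + 5*n^2 - n - (n - 7)*(21*n^2 + 10*n - 1) + 9)/(7*n^3 + 5*n^2 - n + 9)^2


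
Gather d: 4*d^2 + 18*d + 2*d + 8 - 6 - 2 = 4*d^2 + 20*d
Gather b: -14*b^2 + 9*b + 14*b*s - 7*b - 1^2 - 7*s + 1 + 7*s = -14*b^2 + b*(14*s + 2)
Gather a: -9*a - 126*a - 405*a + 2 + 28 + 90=120 - 540*a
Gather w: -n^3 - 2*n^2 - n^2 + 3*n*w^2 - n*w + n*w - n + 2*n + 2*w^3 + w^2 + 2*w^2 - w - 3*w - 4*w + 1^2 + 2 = -n^3 - 3*n^2 + n + 2*w^3 + w^2*(3*n + 3) - 8*w + 3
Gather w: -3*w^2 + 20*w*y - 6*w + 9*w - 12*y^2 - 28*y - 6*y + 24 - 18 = -3*w^2 + w*(20*y + 3) - 12*y^2 - 34*y + 6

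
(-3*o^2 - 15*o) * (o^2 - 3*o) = -3*o^4 - 6*o^3 + 45*o^2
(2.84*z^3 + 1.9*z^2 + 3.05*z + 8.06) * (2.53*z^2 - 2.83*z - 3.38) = 7.1852*z^5 - 3.2302*z^4 - 7.2597*z^3 + 5.3383*z^2 - 33.1188*z - 27.2428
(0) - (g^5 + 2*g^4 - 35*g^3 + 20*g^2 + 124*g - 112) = -g^5 - 2*g^4 + 35*g^3 - 20*g^2 - 124*g + 112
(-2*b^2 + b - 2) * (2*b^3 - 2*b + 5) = -4*b^5 + 2*b^4 - 12*b^2 + 9*b - 10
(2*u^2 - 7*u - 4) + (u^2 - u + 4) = 3*u^2 - 8*u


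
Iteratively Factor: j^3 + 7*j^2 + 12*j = (j)*(j^2 + 7*j + 12) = j*(j + 3)*(j + 4)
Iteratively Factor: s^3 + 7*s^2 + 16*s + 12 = (s + 3)*(s^2 + 4*s + 4) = (s + 2)*(s + 3)*(s + 2)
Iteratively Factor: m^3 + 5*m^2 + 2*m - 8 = (m + 4)*(m^2 + m - 2) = (m - 1)*(m + 4)*(m + 2)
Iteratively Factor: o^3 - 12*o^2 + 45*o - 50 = (o - 5)*(o^2 - 7*o + 10) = (o - 5)^2*(o - 2)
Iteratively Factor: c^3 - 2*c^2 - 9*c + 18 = (c - 2)*(c^2 - 9) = (c - 3)*(c - 2)*(c + 3)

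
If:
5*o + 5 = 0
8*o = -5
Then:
No Solution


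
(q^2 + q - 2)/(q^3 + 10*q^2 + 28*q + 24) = (q - 1)/(q^2 + 8*q + 12)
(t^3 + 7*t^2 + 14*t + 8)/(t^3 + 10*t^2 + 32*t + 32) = (t + 1)/(t + 4)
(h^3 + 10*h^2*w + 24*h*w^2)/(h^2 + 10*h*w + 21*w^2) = h*(h^2 + 10*h*w + 24*w^2)/(h^2 + 10*h*w + 21*w^2)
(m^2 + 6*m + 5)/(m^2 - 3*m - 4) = (m + 5)/(m - 4)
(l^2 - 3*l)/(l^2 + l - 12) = l/(l + 4)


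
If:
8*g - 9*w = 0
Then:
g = 9*w/8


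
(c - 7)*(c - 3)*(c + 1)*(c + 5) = c^4 - 4*c^3 - 34*c^2 + 76*c + 105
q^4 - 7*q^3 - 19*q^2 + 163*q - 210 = (q - 7)*(q - 3)*(q - 2)*(q + 5)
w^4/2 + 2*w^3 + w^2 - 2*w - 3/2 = (w/2 + 1/2)*(w - 1)*(w + 1)*(w + 3)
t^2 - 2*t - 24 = (t - 6)*(t + 4)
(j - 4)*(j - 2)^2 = j^3 - 8*j^2 + 20*j - 16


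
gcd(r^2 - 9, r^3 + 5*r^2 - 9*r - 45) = r^2 - 9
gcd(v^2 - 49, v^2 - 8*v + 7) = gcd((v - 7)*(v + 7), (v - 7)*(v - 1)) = v - 7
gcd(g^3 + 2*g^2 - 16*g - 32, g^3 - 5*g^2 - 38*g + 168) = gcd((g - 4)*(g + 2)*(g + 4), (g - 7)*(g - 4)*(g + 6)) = g - 4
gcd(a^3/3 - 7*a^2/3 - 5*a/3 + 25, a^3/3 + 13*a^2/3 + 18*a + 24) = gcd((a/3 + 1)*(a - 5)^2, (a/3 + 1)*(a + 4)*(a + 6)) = a + 3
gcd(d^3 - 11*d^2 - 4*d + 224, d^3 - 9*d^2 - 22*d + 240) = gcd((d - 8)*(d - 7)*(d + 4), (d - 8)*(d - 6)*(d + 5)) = d - 8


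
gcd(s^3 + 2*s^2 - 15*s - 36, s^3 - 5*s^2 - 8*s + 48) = s^2 - s - 12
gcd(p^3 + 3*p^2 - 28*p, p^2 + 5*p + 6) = 1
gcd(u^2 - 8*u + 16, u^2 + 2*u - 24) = u - 4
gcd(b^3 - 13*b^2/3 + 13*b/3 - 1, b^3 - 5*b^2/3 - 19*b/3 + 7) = b^2 - 4*b + 3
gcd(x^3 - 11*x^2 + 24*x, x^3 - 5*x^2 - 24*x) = x^2 - 8*x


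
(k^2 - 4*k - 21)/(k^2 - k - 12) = (k - 7)/(k - 4)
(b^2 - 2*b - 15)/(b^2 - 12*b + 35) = (b + 3)/(b - 7)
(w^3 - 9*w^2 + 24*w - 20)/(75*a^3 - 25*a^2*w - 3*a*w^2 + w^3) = (w^3 - 9*w^2 + 24*w - 20)/(75*a^3 - 25*a^2*w - 3*a*w^2 + w^3)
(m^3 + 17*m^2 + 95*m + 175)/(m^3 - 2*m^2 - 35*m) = (m^2 + 12*m + 35)/(m*(m - 7))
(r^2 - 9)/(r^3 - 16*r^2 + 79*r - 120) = (r + 3)/(r^2 - 13*r + 40)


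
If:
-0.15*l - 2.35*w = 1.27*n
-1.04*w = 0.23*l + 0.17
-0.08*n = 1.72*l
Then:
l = -0.01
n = 0.30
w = -0.16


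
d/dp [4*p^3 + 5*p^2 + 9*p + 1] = 12*p^2 + 10*p + 9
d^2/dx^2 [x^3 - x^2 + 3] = 6*x - 2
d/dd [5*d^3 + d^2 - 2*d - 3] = 15*d^2 + 2*d - 2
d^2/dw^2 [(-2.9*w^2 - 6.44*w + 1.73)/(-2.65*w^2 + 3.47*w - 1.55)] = (2.8421709430404e-14*w^4 + 143.7837*w^3 - 144.36405*w^2 - 63.2645099999999*w + 55.760016)/(18.609625*w^6 - 73.104225*w^5 + 128.37978*w^4 - 127.300073*w^3 + 75.09006*w^2 - 25.010025*w + 3.723875)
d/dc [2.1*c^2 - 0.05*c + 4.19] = 4.2*c - 0.05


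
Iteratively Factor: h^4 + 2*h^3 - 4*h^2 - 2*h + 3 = (h + 1)*(h^3 + h^2 - 5*h + 3) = (h - 1)*(h + 1)*(h^2 + 2*h - 3) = (h - 1)^2*(h + 1)*(h + 3)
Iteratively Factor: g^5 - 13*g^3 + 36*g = (g + 3)*(g^4 - 3*g^3 - 4*g^2 + 12*g) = (g + 2)*(g + 3)*(g^3 - 5*g^2 + 6*g) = (g - 3)*(g + 2)*(g + 3)*(g^2 - 2*g) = (g - 3)*(g - 2)*(g + 2)*(g + 3)*(g)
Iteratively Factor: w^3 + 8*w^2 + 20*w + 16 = (w + 2)*(w^2 + 6*w + 8) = (w + 2)*(w + 4)*(w + 2)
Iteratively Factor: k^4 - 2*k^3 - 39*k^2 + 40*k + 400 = (k + 4)*(k^3 - 6*k^2 - 15*k + 100) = (k + 4)^2*(k^2 - 10*k + 25) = (k - 5)*(k + 4)^2*(k - 5)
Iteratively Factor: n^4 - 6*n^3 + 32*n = (n + 2)*(n^3 - 8*n^2 + 16*n) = n*(n + 2)*(n^2 - 8*n + 16) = n*(n - 4)*(n + 2)*(n - 4)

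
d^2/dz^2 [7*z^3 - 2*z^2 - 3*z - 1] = 42*z - 4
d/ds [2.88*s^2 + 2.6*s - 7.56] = 5.76*s + 2.6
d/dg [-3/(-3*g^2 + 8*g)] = 6*(4 - 3*g)/(g^2*(3*g - 8)^2)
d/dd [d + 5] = 1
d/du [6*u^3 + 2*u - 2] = 18*u^2 + 2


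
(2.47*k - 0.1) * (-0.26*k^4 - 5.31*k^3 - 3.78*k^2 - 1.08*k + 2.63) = -0.6422*k^5 - 13.0897*k^4 - 8.8056*k^3 - 2.2896*k^2 + 6.6041*k - 0.263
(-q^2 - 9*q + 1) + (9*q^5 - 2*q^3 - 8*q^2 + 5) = 9*q^5 - 2*q^3 - 9*q^2 - 9*q + 6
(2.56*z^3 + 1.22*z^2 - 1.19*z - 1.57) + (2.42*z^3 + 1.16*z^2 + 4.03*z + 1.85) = 4.98*z^3 + 2.38*z^2 + 2.84*z + 0.28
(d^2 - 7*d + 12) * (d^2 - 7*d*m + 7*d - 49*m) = d^4 - 7*d^3*m - 37*d^2 + 259*d*m + 84*d - 588*m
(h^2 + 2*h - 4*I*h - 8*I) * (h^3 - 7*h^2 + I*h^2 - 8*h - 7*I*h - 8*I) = h^5 - 5*h^4 - 3*I*h^4 - 18*h^3 + 15*I*h^3 - 36*h^2 + 66*I*h^2 - 88*h + 48*I*h - 64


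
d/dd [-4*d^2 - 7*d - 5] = -8*d - 7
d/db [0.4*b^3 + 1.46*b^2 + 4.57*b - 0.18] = 1.2*b^2 + 2.92*b + 4.57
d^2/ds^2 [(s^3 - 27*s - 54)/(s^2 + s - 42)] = 32/(s^3 + 21*s^2 + 147*s + 343)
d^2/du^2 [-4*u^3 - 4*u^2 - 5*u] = -24*u - 8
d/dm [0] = 0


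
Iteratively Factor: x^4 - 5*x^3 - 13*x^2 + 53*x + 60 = (x - 5)*(x^3 - 13*x - 12) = (x - 5)*(x + 1)*(x^2 - x - 12) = (x - 5)*(x - 4)*(x + 1)*(x + 3)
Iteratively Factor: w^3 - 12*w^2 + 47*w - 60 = (w - 5)*(w^2 - 7*w + 12) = (w - 5)*(w - 4)*(w - 3)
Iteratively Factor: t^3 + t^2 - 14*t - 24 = (t + 2)*(t^2 - t - 12) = (t + 2)*(t + 3)*(t - 4)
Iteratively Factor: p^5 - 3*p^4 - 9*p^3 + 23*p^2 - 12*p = (p - 4)*(p^4 + p^3 - 5*p^2 + 3*p) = (p - 4)*(p - 1)*(p^3 + 2*p^2 - 3*p) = (p - 4)*(p - 1)^2*(p^2 + 3*p) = p*(p - 4)*(p - 1)^2*(p + 3)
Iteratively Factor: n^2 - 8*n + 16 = (n - 4)*(n - 4)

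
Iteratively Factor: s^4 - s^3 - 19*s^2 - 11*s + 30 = (s + 3)*(s^3 - 4*s^2 - 7*s + 10) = (s - 5)*(s + 3)*(s^2 + s - 2) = (s - 5)*(s + 2)*(s + 3)*(s - 1)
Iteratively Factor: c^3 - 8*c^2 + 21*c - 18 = (c - 3)*(c^2 - 5*c + 6) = (c - 3)^2*(c - 2)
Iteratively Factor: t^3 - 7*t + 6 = (t - 2)*(t^2 + 2*t - 3) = (t - 2)*(t + 3)*(t - 1)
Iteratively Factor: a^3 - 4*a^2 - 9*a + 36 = (a - 3)*(a^2 - a - 12) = (a - 3)*(a + 3)*(a - 4)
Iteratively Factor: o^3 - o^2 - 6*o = (o)*(o^2 - o - 6) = o*(o - 3)*(o + 2)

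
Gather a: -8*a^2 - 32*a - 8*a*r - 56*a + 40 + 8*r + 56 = -8*a^2 + a*(-8*r - 88) + 8*r + 96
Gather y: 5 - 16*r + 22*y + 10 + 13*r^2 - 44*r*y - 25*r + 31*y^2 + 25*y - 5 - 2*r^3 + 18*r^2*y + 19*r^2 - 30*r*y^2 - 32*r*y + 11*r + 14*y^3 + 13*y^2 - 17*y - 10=-2*r^3 + 32*r^2 - 30*r + 14*y^3 + y^2*(44 - 30*r) + y*(18*r^2 - 76*r + 30)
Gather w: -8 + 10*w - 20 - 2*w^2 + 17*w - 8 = -2*w^2 + 27*w - 36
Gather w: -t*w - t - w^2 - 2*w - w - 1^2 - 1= -t - w^2 + w*(-t - 3) - 2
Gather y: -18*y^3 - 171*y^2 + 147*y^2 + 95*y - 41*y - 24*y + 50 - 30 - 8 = -18*y^3 - 24*y^2 + 30*y + 12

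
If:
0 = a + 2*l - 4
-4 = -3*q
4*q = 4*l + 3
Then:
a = 17/6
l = 7/12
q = 4/3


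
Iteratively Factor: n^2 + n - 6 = (n - 2)*(n + 3)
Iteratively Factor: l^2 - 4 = (l - 2)*(l + 2)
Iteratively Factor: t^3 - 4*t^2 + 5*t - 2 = (t - 2)*(t^2 - 2*t + 1) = (t - 2)*(t - 1)*(t - 1)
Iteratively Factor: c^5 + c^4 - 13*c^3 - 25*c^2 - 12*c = (c)*(c^4 + c^3 - 13*c^2 - 25*c - 12) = c*(c + 1)*(c^3 - 13*c - 12) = c*(c - 4)*(c + 1)*(c^2 + 4*c + 3) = c*(c - 4)*(c + 1)^2*(c + 3)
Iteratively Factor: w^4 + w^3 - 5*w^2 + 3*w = (w + 3)*(w^3 - 2*w^2 + w) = w*(w + 3)*(w^2 - 2*w + 1) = w*(w - 1)*(w + 3)*(w - 1)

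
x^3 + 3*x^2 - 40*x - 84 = (x - 6)*(x + 2)*(x + 7)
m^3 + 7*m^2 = m^2*(m + 7)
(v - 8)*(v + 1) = v^2 - 7*v - 8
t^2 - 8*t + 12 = (t - 6)*(t - 2)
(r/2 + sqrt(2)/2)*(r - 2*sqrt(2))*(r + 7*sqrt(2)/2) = r^3/2 + 5*sqrt(2)*r^2/4 - 11*r/2 - 7*sqrt(2)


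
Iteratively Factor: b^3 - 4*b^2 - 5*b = (b)*(b^2 - 4*b - 5) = b*(b + 1)*(b - 5)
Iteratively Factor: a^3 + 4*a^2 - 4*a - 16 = (a + 2)*(a^2 + 2*a - 8) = (a + 2)*(a + 4)*(a - 2)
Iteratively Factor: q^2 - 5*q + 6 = (q - 3)*(q - 2)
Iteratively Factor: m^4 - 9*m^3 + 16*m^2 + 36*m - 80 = (m - 5)*(m^3 - 4*m^2 - 4*m + 16) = (m - 5)*(m - 2)*(m^2 - 2*m - 8) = (m - 5)*(m - 2)*(m + 2)*(m - 4)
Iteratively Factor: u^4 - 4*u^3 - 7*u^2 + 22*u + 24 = (u + 2)*(u^3 - 6*u^2 + 5*u + 12) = (u + 1)*(u + 2)*(u^2 - 7*u + 12) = (u - 3)*(u + 1)*(u + 2)*(u - 4)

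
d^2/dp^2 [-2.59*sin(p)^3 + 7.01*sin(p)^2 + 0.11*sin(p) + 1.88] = 1.8325*sin(p) - 5.8275*sin(3*p) + 14.02*cos(2*p)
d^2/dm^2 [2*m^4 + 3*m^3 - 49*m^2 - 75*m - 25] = 24*m^2 + 18*m - 98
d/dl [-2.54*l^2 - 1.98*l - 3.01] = -5.08*l - 1.98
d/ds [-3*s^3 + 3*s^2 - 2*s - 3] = -9*s^2 + 6*s - 2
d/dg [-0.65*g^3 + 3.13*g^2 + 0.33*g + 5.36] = -1.95*g^2 + 6.26*g + 0.33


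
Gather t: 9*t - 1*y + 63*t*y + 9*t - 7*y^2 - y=t*(63*y + 18) - 7*y^2 - 2*y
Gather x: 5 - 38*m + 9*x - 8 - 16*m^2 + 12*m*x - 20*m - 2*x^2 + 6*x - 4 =-16*m^2 - 58*m - 2*x^2 + x*(12*m + 15) - 7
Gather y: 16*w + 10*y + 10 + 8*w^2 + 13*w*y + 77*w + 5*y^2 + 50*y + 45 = 8*w^2 + 93*w + 5*y^2 + y*(13*w + 60) + 55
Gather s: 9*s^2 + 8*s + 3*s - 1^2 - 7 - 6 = 9*s^2 + 11*s - 14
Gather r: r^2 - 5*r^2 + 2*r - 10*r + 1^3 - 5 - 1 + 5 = -4*r^2 - 8*r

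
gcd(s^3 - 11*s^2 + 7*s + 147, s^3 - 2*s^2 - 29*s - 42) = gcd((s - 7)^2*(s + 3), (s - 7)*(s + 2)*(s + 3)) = s^2 - 4*s - 21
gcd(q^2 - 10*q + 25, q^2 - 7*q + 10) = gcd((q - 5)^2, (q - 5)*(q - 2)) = q - 5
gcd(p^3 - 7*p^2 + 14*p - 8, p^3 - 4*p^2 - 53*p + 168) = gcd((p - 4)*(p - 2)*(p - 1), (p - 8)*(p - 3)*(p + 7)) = 1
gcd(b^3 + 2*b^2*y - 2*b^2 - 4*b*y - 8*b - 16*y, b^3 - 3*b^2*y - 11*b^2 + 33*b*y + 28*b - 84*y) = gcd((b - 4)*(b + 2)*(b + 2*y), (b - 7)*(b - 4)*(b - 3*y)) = b - 4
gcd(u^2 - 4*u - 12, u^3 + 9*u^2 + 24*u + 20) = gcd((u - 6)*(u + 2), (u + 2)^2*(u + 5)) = u + 2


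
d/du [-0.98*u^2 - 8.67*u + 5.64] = -1.96*u - 8.67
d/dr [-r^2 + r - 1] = 1 - 2*r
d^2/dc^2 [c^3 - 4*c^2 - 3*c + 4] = 6*c - 8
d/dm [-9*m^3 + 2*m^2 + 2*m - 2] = -27*m^2 + 4*m + 2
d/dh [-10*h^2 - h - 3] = -20*h - 1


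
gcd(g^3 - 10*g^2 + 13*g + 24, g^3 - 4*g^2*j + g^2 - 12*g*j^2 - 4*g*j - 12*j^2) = g + 1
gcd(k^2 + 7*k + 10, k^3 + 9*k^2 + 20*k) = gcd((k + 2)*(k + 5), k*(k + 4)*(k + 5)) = k + 5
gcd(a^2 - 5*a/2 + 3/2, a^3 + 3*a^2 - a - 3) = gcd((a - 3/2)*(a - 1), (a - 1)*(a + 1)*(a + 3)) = a - 1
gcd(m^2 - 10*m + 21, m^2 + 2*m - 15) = m - 3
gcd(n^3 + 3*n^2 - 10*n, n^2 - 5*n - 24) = 1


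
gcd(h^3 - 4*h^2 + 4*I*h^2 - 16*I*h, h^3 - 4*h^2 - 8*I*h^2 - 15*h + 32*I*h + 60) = h - 4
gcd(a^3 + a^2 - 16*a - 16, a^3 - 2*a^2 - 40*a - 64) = a + 4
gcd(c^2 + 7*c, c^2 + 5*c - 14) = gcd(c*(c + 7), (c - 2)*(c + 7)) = c + 7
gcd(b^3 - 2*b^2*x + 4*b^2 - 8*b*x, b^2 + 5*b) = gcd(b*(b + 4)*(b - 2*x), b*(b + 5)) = b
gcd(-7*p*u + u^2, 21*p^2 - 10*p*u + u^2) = 7*p - u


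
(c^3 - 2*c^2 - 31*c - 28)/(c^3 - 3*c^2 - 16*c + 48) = (c^2 - 6*c - 7)/(c^2 - 7*c + 12)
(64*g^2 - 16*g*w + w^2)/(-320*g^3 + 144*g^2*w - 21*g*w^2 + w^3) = 1/(-5*g + w)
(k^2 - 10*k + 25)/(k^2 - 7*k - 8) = (-k^2 + 10*k - 25)/(-k^2 + 7*k + 8)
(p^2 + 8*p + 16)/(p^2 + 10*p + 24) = (p + 4)/(p + 6)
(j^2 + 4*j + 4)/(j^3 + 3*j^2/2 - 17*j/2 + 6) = 2*(j^2 + 4*j + 4)/(2*j^3 + 3*j^2 - 17*j + 12)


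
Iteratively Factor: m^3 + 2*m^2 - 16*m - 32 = (m + 2)*(m^2 - 16) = (m - 4)*(m + 2)*(m + 4)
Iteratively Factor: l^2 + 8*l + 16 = (l + 4)*(l + 4)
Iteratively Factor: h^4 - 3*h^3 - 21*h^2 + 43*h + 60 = (h - 3)*(h^3 - 21*h - 20) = (h - 5)*(h - 3)*(h^2 + 5*h + 4) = (h - 5)*(h - 3)*(h + 4)*(h + 1)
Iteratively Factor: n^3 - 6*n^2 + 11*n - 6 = (n - 3)*(n^2 - 3*n + 2) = (n - 3)*(n - 1)*(n - 2)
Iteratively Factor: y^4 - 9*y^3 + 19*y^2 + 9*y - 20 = (y + 1)*(y^3 - 10*y^2 + 29*y - 20) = (y - 1)*(y + 1)*(y^2 - 9*y + 20) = (y - 4)*(y - 1)*(y + 1)*(y - 5)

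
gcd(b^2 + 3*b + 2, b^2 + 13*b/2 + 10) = 1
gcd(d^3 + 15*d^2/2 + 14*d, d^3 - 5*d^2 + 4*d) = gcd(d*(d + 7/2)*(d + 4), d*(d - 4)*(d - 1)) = d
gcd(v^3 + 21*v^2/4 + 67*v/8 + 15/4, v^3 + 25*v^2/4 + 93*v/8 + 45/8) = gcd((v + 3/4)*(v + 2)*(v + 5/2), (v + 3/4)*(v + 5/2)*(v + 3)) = v^2 + 13*v/4 + 15/8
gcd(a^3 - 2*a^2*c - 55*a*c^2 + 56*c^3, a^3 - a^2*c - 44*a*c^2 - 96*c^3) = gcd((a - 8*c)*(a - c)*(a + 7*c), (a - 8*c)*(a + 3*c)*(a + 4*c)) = a - 8*c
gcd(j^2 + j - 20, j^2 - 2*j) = 1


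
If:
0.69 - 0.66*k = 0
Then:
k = 1.05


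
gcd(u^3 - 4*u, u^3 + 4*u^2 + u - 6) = u + 2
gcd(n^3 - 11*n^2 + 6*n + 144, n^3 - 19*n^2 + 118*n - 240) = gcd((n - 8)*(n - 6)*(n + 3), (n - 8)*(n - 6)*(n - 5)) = n^2 - 14*n + 48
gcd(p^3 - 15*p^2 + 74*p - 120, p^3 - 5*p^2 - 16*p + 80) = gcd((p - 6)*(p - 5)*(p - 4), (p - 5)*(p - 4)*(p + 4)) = p^2 - 9*p + 20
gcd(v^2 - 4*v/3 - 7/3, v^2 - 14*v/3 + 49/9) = v - 7/3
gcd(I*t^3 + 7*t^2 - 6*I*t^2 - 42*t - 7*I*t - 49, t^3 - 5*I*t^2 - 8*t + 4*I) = 1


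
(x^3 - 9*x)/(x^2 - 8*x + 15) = x*(x + 3)/(x - 5)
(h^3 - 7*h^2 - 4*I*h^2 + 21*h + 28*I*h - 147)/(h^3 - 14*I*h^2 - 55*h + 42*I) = (h^2 + h*(-7 + 3*I) - 21*I)/(h^2 - 7*I*h - 6)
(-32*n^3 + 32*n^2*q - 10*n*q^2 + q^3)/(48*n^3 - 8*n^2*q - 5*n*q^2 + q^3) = (-2*n + q)/(3*n + q)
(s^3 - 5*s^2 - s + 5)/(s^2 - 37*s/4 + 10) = 4*(s^3 - 5*s^2 - s + 5)/(4*s^2 - 37*s + 40)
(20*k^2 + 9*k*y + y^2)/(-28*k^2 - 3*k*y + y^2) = (5*k + y)/(-7*k + y)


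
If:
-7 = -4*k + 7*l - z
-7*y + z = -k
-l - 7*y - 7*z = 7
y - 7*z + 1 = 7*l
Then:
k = 2751/467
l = 980/467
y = 268/467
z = -875/467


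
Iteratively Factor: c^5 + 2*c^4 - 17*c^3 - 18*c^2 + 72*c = (c + 4)*(c^4 - 2*c^3 - 9*c^2 + 18*c) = (c + 3)*(c + 4)*(c^3 - 5*c^2 + 6*c) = (c - 2)*(c + 3)*(c + 4)*(c^2 - 3*c) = c*(c - 2)*(c + 3)*(c + 4)*(c - 3)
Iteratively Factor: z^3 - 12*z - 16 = (z + 2)*(z^2 - 2*z - 8) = (z + 2)^2*(z - 4)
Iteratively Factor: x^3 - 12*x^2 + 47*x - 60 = (x - 3)*(x^2 - 9*x + 20) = (x - 5)*(x - 3)*(x - 4)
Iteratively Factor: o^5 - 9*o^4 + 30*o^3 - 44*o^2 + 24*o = (o - 2)*(o^4 - 7*o^3 + 16*o^2 - 12*o) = (o - 2)^2*(o^3 - 5*o^2 + 6*o) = o*(o - 2)^2*(o^2 - 5*o + 6) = o*(o - 3)*(o - 2)^2*(o - 2)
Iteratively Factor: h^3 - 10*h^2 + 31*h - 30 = (h - 3)*(h^2 - 7*h + 10) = (h - 5)*(h - 3)*(h - 2)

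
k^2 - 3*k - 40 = (k - 8)*(k + 5)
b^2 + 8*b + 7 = (b + 1)*(b + 7)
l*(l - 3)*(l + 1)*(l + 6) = l^4 + 4*l^3 - 15*l^2 - 18*l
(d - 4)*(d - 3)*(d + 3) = d^3 - 4*d^2 - 9*d + 36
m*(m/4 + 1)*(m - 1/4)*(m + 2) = m^4/4 + 23*m^3/16 + 13*m^2/8 - m/2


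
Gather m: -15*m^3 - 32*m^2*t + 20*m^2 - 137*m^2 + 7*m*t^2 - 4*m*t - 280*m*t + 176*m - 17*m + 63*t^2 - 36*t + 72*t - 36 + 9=-15*m^3 + m^2*(-32*t - 117) + m*(7*t^2 - 284*t + 159) + 63*t^2 + 36*t - 27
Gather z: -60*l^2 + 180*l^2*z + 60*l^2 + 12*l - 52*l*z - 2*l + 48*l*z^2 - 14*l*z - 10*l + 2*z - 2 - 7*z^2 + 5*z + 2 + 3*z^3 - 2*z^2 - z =3*z^3 + z^2*(48*l - 9) + z*(180*l^2 - 66*l + 6)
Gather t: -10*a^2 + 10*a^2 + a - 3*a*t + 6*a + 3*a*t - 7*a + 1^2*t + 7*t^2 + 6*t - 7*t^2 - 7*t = 0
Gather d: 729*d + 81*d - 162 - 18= 810*d - 180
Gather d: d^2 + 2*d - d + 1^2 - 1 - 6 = d^2 + d - 6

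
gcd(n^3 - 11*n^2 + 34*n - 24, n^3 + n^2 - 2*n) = n - 1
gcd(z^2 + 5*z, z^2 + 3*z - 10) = z + 5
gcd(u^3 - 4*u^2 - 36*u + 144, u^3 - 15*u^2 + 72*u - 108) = u - 6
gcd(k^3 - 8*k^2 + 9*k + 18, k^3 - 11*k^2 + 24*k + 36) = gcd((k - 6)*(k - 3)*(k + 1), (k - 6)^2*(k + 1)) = k^2 - 5*k - 6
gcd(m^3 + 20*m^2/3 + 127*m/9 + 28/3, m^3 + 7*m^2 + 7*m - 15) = m + 3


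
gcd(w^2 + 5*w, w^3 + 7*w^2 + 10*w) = w^2 + 5*w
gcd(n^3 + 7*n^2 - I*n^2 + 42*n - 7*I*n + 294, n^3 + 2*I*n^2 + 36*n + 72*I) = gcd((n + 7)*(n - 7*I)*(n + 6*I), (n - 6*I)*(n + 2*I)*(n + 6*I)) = n + 6*I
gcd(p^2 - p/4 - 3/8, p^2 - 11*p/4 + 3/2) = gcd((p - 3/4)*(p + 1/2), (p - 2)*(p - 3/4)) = p - 3/4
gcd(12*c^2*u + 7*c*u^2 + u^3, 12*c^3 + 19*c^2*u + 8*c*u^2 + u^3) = 12*c^2 + 7*c*u + u^2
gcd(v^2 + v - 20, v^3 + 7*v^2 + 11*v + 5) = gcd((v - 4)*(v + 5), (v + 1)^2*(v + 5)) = v + 5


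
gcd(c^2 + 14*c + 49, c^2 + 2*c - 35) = c + 7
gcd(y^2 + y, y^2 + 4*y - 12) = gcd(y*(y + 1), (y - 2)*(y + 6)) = 1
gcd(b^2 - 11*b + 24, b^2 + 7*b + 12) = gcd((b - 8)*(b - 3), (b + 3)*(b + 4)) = 1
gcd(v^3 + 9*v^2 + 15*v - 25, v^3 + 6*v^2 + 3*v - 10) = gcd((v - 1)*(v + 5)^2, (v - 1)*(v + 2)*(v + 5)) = v^2 + 4*v - 5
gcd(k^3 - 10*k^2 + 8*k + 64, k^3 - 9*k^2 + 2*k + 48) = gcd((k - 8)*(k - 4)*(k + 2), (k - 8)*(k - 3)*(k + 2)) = k^2 - 6*k - 16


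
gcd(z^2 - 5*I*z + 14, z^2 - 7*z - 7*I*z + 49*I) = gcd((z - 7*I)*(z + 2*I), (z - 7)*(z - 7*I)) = z - 7*I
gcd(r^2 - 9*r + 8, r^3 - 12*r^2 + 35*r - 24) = r^2 - 9*r + 8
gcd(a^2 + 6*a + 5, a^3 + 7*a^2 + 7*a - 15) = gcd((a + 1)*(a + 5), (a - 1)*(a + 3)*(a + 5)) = a + 5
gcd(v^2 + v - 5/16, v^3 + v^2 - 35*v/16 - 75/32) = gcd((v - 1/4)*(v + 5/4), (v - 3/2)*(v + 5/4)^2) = v + 5/4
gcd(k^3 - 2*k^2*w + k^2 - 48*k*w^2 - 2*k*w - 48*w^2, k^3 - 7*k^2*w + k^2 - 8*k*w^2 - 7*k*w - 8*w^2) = -k^2 + 8*k*w - k + 8*w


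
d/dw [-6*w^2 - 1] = -12*w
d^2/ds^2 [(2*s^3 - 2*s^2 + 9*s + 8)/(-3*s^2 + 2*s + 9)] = 2*(-131*s^3 - 162*s^2 - 1071*s + 76)/(27*s^6 - 54*s^5 - 207*s^4 + 316*s^3 + 621*s^2 - 486*s - 729)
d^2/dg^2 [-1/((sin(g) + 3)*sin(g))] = (4*sin(g) + 9 + 3/sin(g) - 18/sin(g)^2 - 18/sin(g)^3)/(sin(g) + 3)^3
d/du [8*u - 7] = 8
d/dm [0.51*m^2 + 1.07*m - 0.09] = 1.02*m + 1.07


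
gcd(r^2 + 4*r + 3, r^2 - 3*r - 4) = r + 1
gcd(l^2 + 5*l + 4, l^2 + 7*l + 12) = l + 4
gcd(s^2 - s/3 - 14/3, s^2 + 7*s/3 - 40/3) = 1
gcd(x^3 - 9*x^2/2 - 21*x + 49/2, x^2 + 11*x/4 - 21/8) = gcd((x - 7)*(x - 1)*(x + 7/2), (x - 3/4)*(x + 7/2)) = x + 7/2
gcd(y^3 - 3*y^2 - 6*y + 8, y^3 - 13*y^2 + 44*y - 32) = y^2 - 5*y + 4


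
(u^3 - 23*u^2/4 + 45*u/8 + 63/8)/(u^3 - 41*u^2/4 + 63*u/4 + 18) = (u - 7/2)/(u - 8)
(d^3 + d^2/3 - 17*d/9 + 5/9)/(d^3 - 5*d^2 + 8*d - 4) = (9*d^2 + 12*d - 5)/(9*(d^2 - 4*d + 4))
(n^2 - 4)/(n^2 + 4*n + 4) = (n - 2)/(n + 2)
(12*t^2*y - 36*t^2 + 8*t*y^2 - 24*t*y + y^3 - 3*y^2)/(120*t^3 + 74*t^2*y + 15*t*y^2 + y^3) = (2*t*y - 6*t + y^2 - 3*y)/(20*t^2 + 9*t*y + y^2)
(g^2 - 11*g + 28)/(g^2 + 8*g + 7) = (g^2 - 11*g + 28)/(g^2 + 8*g + 7)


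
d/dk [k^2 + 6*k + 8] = 2*k + 6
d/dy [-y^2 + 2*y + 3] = 2 - 2*y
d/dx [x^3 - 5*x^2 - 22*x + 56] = 3*x^2 - 10*x - 22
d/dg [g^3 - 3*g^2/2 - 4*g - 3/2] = 3*g^2 - 3*g - 4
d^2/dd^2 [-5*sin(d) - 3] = 5*sin(d)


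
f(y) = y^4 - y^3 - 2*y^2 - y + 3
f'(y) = 4*y^3 - 3*y^2 - 4*y - 1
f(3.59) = 93.47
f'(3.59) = 131.05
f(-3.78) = 236.37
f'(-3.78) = -244.79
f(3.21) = 52.28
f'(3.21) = 87.55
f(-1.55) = 9.24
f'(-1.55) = -16.90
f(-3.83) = 248.85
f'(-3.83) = -254.41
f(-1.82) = 15.20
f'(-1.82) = -27.77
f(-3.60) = 195.30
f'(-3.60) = -212.10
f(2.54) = 12.79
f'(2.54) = 35.03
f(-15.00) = 53568.00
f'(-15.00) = -14116.00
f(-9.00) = 7140.00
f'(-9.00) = -3124.00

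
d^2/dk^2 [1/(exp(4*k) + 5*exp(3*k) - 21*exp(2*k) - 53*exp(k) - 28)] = ((-16*exp(3*k) - 45*exp(2*k) + 84*exp(k) + 53)*(-exp(4*k) - 5*exp(3*k) + 21*exp(2*k) + 53*exp(k) + 28) - 2*(4*exp(3*k) + 15*exp(2*k) - 42*exp(k) - 53)^2*exp(k))*exp(k)/(-exp(4*k) - 5*exp(3*k) + 21*exp(2*k) + 53*exp(k) + 28)^3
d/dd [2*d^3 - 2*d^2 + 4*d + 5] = 6*d^2 - 4*d + 4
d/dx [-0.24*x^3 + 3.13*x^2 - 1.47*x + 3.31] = -0.72*x^2 + 6.26*x - 1.47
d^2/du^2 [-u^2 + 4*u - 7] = -2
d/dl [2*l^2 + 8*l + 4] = 4*l + 8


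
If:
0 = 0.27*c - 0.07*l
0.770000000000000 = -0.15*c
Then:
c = -5.13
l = -19.80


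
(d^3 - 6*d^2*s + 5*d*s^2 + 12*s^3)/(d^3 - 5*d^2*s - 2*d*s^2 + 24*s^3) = (d + s)/(d + 2*s)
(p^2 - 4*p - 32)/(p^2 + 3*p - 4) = (p - 8)/(p - 1)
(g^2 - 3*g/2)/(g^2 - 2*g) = (g - 3/2)/(g - 2)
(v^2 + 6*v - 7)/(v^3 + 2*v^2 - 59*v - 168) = (v - 1)/(v^2 - 5*v - 24)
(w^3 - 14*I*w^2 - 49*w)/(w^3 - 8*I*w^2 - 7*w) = (w - 7*I)/(w - I)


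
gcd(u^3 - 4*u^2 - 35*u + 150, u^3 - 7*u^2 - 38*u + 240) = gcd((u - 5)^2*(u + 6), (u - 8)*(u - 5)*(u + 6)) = u^2 + u - 30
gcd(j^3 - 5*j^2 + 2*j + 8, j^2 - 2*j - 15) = 1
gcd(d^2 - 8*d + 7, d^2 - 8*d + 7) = d^2 - 8*d + 7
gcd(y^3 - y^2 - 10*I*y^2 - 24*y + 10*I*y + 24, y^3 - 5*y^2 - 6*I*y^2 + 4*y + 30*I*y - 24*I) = y^2 + y*(-1 - 6*I) + 6*I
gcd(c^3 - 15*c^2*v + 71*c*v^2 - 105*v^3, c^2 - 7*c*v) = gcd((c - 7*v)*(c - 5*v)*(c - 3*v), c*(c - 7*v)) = -c + 7*v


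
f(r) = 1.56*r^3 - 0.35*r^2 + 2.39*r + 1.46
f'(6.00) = 166.67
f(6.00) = 340.16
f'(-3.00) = 46.61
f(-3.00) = -50.98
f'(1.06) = 6.91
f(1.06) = 5.46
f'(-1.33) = 11.60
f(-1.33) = -6.01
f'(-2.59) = 35.60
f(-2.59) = -34.18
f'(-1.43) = 12.96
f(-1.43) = -7.24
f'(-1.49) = 13.82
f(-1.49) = -8.04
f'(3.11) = 45.48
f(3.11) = 52.43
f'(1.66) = 14.12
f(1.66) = 11.60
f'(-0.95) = 7.28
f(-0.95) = -2.46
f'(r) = 4.68*r^2 - 0.7*r + 2.39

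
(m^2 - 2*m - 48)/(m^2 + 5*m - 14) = (m^2 - 2*m - 48)/(m^2 + 5*m - 14)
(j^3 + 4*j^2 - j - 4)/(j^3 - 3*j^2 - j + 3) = (j + 4)/(j - 3)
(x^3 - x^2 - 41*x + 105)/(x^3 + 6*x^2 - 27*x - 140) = (x - 3)/(x + 4)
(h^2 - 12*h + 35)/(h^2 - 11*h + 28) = (h - 5)/(h - 4)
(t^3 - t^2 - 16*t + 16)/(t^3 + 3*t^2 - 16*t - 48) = (t - 1)/(t + 3)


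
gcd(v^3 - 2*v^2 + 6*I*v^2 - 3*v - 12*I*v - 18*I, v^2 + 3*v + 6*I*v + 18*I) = v + 6*I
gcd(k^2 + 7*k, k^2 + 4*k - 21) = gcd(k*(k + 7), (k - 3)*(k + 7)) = k + 7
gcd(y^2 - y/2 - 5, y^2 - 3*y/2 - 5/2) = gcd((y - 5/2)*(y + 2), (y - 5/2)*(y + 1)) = y - 5/2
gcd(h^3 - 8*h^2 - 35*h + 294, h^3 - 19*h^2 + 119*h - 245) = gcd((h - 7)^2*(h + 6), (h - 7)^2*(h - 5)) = h^2 - 14*h + 49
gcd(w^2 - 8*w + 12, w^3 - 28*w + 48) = w - 2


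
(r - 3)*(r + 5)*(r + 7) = r^3 + 9*r^2 - r - 105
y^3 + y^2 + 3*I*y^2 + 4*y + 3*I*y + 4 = (y + 1)*(y - I)*(y + 4*I)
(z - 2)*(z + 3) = z^2 + z - 6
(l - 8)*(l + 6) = l^2 - 2*l - 48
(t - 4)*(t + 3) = t^2 - t - 12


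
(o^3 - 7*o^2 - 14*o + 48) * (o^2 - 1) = o^5 - 7*o^4 - 15*o^3 + 55*o^2 + 14*o - 48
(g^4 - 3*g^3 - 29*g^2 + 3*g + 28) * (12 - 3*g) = -3*g^5 + 21*g^4 + 51*g^3 - 357*g^2 - 48*g + 336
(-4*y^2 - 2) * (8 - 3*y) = 12*y^3 - 32*y^2 + 6*y - 16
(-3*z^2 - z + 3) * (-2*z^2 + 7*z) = 6*z^4 - 19*z^3 - 13*z^2 + 21*z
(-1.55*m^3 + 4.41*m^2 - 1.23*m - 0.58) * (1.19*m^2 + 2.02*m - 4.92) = -1.8445*m^5 + 2.1169*m^4 + 15.0705*m^3 - 24.872*m^2 + 4.88*m + 2.8536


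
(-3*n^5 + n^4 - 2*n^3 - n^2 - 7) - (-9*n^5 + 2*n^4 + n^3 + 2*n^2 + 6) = 6*n^5 - n^4 - 3*n^3 - 3*n^2 - 13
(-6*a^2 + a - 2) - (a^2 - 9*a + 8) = -7*a^2 + 10*a - 10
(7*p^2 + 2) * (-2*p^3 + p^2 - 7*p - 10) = -14*p^5 + 7*p^4 - 53*p^3 - 68*p^2 - 14*p - 20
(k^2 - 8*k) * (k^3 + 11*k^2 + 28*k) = k^5 + 3*k^4 - 60*k^3 - 224*k^2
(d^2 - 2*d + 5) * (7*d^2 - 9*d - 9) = 7*d^4 - 23*d^3 + 44*d^2 - 27*d - 45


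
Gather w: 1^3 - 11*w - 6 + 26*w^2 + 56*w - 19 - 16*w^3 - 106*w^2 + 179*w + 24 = -16*w^3 - 80*w^2 + 224*w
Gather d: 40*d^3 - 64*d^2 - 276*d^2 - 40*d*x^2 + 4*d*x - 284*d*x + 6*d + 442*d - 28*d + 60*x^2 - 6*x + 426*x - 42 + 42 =40*d^3 - 340*d^2 + d*(-40*x^2 - 280*x + 420) + 60*x^2 + 420*x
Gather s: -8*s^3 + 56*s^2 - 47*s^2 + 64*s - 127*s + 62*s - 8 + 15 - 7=-8*s^3 + 9*s^2 - s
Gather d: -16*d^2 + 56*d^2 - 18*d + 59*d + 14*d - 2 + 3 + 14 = 40*d^2 + 55*d + 15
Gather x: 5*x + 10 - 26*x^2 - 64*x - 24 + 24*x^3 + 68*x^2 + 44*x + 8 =24*x^3 + 42*x^2 - 15*x - 6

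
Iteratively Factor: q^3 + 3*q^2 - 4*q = (q + 4)*(q^2 - q) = q*(q + 4)*(q - 1)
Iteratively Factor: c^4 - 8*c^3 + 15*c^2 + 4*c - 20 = (c + 1)*(c^3 - 9*c^2 + 24*c - 20) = (c - 5)*(c + 1)*(c^2 - 4*c + 4) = (c - 5)*(c - 2)*(c + 1)*(c - 2)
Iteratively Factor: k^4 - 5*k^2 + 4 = (k + 2)*(k^3 - 2*k^2 - k + 2) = (k + 1)*(k + 2)*(k^2 - 3*k + 2) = (k - 1)*(k + 1)*(k + 2)*(k - 2)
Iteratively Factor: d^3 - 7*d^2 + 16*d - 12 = (d - 2)*(d^2 - 5*d + 6) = (d - 2)^2*(d - 3)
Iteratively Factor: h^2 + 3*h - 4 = (h - 1)*(h + 4)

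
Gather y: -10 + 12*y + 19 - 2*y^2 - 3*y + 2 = -2*y^2 + 9*y + 11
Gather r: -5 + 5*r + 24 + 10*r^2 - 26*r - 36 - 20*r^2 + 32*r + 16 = -10*r^2 + 11*r - 1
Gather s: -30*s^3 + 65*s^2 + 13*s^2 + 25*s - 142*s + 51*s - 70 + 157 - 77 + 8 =-30*s^3 + 78*s^2 - 66*s + 18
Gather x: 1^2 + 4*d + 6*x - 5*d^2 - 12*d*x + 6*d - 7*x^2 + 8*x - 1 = -5*d^2 + 10*d - 7*x^2 + x*(14 - 12*d)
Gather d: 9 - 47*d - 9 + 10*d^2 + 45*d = 10*d^2 - 2*d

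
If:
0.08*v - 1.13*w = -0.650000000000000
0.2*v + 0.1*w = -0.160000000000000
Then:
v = -1.05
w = 0.50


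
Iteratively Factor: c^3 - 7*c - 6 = (c - 3)*(c^2 + 3*c + 2) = (c - 3)*(c + 1)*(c + 2)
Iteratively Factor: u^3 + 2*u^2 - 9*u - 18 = (u - 3)*(u^2 + 5*u + 6) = (u - 3)*(u + 2)*(u + 3)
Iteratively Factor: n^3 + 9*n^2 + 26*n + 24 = (n + 4)*(n^2 + 5*n + 6) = (n + 3)*(n + 4)*(n + 2)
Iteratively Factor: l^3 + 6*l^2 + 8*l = (l)*(l^2 + 6*l + 8) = l*(l + 2)*(l + 4)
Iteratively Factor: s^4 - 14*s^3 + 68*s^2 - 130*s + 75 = (s - 1)*(s^3 - 13*s^2 + 55*s - 75) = (s - 5)*(s - 1)*(s^2 - 8*s + 15) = (s - 5)*(s - 3)*(s - 1)*(s - 5)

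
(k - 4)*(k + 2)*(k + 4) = k^3 + 2*k^2 - 16*k - 32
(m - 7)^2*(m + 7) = m^3 - 7*m^2 - 49*m + 343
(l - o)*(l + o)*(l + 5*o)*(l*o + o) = l^4*o + 5*l^3*o^2 + l^3*o - l^2*o^3 + 5*l^2*o^2 - 5*l*o^4 - l*o^3 - 5*o^4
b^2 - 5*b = b*(b - 5)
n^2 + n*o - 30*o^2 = (n - 5*o)*(n + 6*o)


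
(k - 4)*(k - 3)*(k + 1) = k^3 - 6*k^2 + 5*k + 12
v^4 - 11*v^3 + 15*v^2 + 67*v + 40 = (v - 8)*(v - 5)*(v + 1)^2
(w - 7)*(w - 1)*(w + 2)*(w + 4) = w^4 - 2*w^3 - 33*w^2 - 22*w + 56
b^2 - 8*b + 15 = (b - 5)*(b - 3)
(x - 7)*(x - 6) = x^2 - 13*x + 42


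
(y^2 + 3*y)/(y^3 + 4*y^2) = (y + 3)/(y*(y + 4))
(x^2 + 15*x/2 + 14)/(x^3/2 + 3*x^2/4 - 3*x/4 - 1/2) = 2*(2*x^2 + 15*x + 28)/(2*x^3 + 3*x^2 - 3*x - 2)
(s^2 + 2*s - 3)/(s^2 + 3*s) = (s - 1)/s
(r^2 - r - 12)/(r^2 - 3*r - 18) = (r - 4)/(r - 6)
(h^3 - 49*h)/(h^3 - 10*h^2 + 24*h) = (h^2 - 49)/(h^2 - 10*h + 24)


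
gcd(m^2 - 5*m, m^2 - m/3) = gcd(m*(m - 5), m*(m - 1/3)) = m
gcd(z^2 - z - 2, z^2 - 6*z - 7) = z + 1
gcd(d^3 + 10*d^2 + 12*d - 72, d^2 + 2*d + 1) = 1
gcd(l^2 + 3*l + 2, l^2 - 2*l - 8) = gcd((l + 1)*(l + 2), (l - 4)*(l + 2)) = l + 2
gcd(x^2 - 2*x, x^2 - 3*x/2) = x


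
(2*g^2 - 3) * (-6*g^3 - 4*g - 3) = -12*g^5 + 10*g^3 - 6*g^2 + 12*g + 9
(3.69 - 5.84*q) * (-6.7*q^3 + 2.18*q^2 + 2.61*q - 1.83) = 39.128*q^4 - 37.4542*q^3 - 7.1982*q^2 + 20.3181*q - 6.7527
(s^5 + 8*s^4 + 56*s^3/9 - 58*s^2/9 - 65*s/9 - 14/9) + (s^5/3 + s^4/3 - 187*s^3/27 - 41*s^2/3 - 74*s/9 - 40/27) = 4*s^5/3 + 25*s^4/3 - 19*s^3/27 - 181*s^2/9 - 139*s/9 - 82/27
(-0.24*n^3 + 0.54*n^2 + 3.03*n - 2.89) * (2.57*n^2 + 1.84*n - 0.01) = -0.6168*n^5 + 0.9462*n^4 + 8.7831*n^3 - 1.8575*n^2 - 5.3479*n + 0.0289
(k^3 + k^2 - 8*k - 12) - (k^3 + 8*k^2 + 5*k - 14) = -7*k^2 - 13*k + 2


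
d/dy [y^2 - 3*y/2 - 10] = 2*y - 3/2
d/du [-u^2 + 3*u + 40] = 3 - 2*u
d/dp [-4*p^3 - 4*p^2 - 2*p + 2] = -12*p^2 - 8*p - 2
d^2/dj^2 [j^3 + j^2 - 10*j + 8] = 6*j + 2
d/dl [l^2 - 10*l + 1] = 2*l - 10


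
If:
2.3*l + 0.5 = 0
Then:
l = -0.22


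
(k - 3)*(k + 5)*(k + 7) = k^3 + 9*k^2 - k - 105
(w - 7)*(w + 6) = w^2 - w - 42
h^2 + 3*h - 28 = (h - 4)*(h + 7)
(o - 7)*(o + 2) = o^2 - 5*o - 14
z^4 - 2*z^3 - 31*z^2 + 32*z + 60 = (z - 6)*(z - 2)*(z + 1)*(z + 5)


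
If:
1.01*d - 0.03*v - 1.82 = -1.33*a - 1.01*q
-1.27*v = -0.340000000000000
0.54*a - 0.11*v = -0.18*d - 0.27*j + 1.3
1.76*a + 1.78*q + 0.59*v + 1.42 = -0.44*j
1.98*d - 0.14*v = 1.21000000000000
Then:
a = 3.87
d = 0.63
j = -3.23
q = -3.91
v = 0.27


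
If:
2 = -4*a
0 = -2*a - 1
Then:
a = -1/2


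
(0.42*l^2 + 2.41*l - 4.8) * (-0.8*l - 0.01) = -0.336*l^3 - 1.9322*l^2 + 3.8159*l + 0.048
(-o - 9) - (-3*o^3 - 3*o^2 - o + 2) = 3*o^3 + 3*o^2 - 11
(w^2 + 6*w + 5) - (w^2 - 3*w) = 9*w + 5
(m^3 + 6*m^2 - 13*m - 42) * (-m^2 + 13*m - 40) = -m^5 + 7*m^4 + 51*m^3 - 367*m^2 - 26*m + 1680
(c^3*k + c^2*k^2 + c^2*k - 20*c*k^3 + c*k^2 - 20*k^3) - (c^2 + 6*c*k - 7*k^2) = c^3*k + c^2*k^2 + c^2*k - c^2 - 20*c*k^3 + c*k^2 - 6*c*k - 20*k^3 + 7*k^2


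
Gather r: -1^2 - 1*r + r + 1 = 0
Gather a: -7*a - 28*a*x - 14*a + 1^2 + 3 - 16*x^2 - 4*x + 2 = a*(-28*x - 21) - 16*x^2 - 4*x + 6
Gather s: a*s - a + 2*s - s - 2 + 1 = -a + s*(a + 1) - 1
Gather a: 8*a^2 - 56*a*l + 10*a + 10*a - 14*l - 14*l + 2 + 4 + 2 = 8*a^2 + a*(20 - 56*l) - 28*l + 8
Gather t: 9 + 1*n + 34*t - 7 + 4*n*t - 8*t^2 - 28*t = n - 8*t^2 + t*(4*n + 6) + 2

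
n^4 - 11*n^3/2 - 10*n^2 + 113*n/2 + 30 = (n - 5)*(n - 4)*(n + 1/2)*(n + 3)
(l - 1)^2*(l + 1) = l^3 - l^2 - l + 1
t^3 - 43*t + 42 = (t - 6)*(t - 1)*(t + 7)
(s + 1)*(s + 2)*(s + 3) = s^3 + 6*s^2 + 11*s + 6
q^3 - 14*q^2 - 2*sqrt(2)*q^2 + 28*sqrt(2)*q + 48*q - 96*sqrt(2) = (q - 8)*(q - 6)*(q - 2*sqrt(2))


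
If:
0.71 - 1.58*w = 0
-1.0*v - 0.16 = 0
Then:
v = -0.16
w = 0.45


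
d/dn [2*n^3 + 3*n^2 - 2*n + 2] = 6*n^2 + 6*n - 2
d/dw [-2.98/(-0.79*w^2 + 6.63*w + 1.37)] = (19.7574 - 4.7084*w)/(-0.79*w^2 + 6.63*w + 1.37)^2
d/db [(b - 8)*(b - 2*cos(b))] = b + (b - 8)*(2*sin(b) + 1) - 2*cos(b)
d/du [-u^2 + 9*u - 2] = 9 - 2*u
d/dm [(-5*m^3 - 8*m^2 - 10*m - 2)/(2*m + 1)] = (-20*m^3 - 31*m^2 - 16*m - 6)/(4*m^2 + 4*m + 1)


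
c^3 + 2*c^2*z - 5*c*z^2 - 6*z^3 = (c - 2*z)*(c + z)*(c + 3*z)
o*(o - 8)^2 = o^3 - 16*o^2 + 64*o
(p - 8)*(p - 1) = p^2 - 9*p + 8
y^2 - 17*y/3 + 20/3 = (y - 4)*(y - 5/3)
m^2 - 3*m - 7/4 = (m - 7/2)*(m + 1/2)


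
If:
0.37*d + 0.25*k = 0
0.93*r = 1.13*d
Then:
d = 0.823008849557522*r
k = -1.21805309734513*r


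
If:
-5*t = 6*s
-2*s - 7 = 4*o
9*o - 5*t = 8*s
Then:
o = -7/13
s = -63/26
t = 189/65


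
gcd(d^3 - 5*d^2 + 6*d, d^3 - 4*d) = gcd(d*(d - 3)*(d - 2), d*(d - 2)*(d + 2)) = d^2 - 2*d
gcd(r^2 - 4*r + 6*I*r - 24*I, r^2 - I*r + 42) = r + 6*I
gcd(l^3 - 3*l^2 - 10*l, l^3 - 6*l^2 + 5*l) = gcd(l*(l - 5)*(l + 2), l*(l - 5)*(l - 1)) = l^2 - 5*l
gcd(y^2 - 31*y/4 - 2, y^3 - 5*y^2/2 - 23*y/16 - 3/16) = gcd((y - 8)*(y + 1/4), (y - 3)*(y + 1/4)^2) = y + 1/4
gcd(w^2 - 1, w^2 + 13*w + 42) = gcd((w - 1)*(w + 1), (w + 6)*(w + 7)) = 1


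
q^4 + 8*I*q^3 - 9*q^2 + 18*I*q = q*(q - I)*(q + 3*I)*(q + 6*I)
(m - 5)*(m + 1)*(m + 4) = m^3 - 21*m - 20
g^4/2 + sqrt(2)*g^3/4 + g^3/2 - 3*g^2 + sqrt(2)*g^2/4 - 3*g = g*(g/2 + sqrt(2))*(g + 1)*(g - 3*sqrt(2)/2)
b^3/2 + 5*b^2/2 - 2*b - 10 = (b/2 + 1)*(b - 2)*(b + 5)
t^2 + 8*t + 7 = (t + 1)*(t + 7)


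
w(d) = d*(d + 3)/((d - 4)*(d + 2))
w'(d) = d/((d - 4)*(d + 2)) - d*(d + 3)/((d - 4)*(d + 2)^2) - d*(d + 3)/((d - 4)^2*(d + 2)) + (d + 3)/((d - 4)*(d + 2)) = (-5*d^2 - 16*d - 24)/(d^4 - 4*d^3 - 12*d^2 + 32*d + 64)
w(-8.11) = 0.56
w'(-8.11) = -0.04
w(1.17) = -0.54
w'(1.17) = -0.62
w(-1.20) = 0.52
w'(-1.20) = -0.69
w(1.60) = -0.85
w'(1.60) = -0.84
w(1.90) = -1.14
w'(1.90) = -1.08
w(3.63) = -11.55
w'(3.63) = -34.10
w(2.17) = -1.47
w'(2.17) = -1.41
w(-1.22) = 0.53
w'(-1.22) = -0.72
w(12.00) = 1.61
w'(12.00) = -0.07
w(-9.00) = 0.59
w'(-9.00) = -0.03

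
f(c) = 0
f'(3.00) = 0.00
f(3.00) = 0.00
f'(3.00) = 0.00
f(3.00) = 0.00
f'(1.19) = 0.00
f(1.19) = 0.00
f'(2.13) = 0.00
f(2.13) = 0.00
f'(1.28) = 0.00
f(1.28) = 0.00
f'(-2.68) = 0.00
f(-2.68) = 0.00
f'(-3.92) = 0.00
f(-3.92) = 0.00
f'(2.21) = 0.00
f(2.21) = 0.00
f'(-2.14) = 0.00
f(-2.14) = 0.00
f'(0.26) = 0.00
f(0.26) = 0.00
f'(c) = 0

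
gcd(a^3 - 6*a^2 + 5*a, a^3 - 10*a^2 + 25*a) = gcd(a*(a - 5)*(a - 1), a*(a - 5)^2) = a^2 - 5*a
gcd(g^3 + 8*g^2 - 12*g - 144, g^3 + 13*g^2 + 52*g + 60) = g + 6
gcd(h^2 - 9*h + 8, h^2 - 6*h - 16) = h - 8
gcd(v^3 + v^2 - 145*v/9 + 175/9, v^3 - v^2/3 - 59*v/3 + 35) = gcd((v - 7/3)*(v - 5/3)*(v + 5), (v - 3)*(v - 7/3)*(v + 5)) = v^2 + 8*v/3 - 35/3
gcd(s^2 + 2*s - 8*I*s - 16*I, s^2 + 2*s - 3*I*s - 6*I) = s + 2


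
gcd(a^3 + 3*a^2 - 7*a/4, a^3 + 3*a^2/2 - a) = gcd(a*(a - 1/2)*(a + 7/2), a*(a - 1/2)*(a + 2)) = a^2 - a/2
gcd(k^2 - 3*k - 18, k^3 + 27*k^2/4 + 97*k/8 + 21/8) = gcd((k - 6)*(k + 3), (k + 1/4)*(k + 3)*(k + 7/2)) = k + 3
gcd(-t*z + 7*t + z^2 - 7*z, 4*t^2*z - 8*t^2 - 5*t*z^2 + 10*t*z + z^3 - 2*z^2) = -t + z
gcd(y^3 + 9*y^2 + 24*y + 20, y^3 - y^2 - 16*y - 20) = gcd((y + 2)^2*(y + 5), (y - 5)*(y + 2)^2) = y^2 + 4*y + 4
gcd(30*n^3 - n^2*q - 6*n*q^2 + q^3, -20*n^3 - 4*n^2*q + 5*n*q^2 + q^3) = 2*n + q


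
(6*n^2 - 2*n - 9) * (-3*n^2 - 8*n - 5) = -18*n^4 - 42*n^3 + 13*n^2 + 82*n + 45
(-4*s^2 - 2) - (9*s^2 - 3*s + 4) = -13*s^2 + 3*s - 6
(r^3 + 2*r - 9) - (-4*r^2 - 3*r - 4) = r^3 + 4*r^2 + 5*r - 5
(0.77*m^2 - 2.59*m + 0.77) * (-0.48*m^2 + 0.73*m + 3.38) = -0.3696*m^4 + 1.8053*m^3 + 0.3423*m^2 - 8.1921*m + 2.6026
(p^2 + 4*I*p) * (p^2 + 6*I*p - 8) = p^4 + 10*I*p^3 - 32*p^2 - 32*I*p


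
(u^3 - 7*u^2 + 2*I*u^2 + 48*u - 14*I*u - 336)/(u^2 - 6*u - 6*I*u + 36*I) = (u^2 + u*(-7 + 8*I) - 56*I)/(u - 6)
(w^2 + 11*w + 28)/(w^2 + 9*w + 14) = (w + 4)/(w + 2)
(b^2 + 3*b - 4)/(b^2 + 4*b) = (b - 1)/b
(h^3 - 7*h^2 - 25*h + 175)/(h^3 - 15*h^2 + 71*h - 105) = (h + 5)/(h - 3)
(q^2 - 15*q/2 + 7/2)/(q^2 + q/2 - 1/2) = (q - 7)/(q + 1)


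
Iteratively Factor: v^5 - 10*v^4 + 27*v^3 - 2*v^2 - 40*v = (v - 4)*(v^4 - 6*v^3 + 3*v^2 + 10*v) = (v - 5)*(v - 4)*(v^3 - v^2 - 2*v) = v*(v - 5)*(v - 4)*(v^2 - v - 2) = v*(v - 5)*(v - 4)*(v + 1)*(v - 2)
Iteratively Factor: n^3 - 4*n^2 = (n)*(n^2 - 4*n) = n*(n - 4)*(n)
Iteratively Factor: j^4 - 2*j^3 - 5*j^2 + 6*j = (j)*(j^3 - 2*j^2 - 5*j + 6) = j*(j + 2)*(j^2 - 4*j + 3) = j*(j - 3)*(j + 2)*(j - 1)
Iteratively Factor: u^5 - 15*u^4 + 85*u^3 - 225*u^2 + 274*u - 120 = (u - 2)*(u^4 - 13*u^3 + 59*u^2 - 107*u + 60) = (u - 5)*(u - 2)*(u^3 - 8*u^2 + 19*u - 12) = (u - 5)*(u - 2)*(u - 1)*(u^2 - 7*u + 12) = (u - 5)*(u - 3)*(u - 2)*(u - 1)*(u - 4)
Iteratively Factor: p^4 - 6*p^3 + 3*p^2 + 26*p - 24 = (p - 1)*(p^3 - 5*p^2 - 2*p + 24) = (p - 1)*(p + 2)*(p^2 - 7*p + 12) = (p - 4)*(p - 1)*(p + 2)*(p - 3)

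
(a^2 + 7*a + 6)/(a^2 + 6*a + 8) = (a^2 + 7*a + 6)/(a^2 + 6*a + 8)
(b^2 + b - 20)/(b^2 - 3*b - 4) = (b + 5)/(b + 1)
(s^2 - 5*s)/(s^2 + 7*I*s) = (s - 5)/(s + 7*I)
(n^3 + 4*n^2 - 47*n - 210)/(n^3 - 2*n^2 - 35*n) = (n + 6)/n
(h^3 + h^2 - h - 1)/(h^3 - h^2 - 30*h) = (-h^3 - h^2 + h + 1)/(h*(-h^2 + h + 30))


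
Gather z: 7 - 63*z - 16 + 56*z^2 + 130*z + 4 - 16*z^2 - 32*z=40*z^2 + 35*z - 5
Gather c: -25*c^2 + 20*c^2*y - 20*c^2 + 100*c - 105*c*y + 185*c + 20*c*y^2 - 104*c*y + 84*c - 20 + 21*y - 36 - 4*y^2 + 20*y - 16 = c^2*(20*y - 45) + c*(20*y^2 - 209*y + 369) - 4*y^2 + 41*y - 72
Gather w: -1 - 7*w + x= -7*w + x - 1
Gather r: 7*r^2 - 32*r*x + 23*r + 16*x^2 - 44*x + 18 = 7*r^2 + r*(23 - 32*x) + 16*x^2 - 44*x + 18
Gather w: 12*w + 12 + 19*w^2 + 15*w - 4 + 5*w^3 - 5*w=5*w^3 + 19*w^2 + 22*w + 8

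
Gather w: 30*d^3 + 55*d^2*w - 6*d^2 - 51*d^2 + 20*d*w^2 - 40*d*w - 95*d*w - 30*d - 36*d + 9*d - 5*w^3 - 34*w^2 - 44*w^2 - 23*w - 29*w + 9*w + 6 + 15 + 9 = 30*d^3 - 57*d^2 - 57*d - 5*w^3 + w^2*(20*d - 78) + w*(55*d^2 - 135*d - 43) + 30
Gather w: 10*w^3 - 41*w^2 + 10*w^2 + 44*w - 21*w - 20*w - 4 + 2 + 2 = 10*w^3 - 31*w^2 + 3*w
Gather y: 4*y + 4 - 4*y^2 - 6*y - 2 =-4*y^2 - 2*y + 2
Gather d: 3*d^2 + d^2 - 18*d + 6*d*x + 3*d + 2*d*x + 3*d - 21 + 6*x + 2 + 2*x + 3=4*d^2 + d*(8*x - 12) + 8*x - 16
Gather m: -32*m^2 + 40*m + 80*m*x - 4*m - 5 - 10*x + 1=-32*m^2 + m*(80*x + 36) - 10*x - 4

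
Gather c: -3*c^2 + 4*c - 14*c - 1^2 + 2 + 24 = -3*c^2 - 10*c + 25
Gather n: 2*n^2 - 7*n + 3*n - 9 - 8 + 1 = 2*n^2 - 4*n - 16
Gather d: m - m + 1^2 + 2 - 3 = 0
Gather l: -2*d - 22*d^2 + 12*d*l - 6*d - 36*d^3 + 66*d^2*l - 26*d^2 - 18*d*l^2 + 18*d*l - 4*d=-36*d^3 - 48*d^2 - 18*d*l^2 - 12*d + l*(66*d^2 + 30*d)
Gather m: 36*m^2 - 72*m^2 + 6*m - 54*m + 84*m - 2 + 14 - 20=-36*m^2 + 36*m - 8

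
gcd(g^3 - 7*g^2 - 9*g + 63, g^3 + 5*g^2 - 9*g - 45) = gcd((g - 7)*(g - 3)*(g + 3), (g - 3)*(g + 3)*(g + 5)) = g^2 - 9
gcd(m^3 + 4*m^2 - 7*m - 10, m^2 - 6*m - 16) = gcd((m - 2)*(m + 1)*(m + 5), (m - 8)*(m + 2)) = 1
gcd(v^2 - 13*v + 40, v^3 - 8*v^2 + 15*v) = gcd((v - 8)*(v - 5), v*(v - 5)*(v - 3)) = v - 5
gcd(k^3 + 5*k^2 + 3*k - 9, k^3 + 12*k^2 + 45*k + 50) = 1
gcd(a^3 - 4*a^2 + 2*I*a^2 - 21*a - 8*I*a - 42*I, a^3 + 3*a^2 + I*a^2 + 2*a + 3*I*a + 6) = a^2 + a*(3 + 2*I) + 6*I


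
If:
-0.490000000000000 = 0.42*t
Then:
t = -1.17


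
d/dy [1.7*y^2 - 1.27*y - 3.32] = 3.4*y - 1.27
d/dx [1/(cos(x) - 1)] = sin(x)/(cos(x) - 1)^2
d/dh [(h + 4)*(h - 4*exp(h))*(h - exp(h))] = (1 - exp(h))*(h + 4)*(h - 4*exp(h)) - (h + 4)*(h - exp(h))*(4*exp(h) - 1) + (h - 4*exp(h))*(h - exp(h))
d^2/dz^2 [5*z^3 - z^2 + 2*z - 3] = 30*z - 2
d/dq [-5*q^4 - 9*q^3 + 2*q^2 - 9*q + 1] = -20*q^3 - 27*q^2 + 4*q - 9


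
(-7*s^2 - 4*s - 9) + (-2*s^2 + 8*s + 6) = -9*s^2 + 4*s - 3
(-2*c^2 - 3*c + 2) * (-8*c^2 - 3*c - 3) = 16*c^4 + 30*c^3 - c^2 + 3*c - 6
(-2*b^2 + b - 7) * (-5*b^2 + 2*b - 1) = 10*b^4 - 9*b^3 + 39*b^2 - 15*b + 7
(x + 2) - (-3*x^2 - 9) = 3*x^2 + x + 11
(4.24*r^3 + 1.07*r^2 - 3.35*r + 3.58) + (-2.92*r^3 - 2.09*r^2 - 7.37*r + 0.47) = 1.32*r^3 - 1.02*r^2 - 10.72*r + 4.05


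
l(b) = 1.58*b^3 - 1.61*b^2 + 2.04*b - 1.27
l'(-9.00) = 414.96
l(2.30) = 14.13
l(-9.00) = -1301.86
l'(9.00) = 357.00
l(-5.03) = -253.34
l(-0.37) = -2.33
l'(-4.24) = 100.91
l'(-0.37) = 3.88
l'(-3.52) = 72.10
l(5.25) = 193.70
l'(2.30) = 19.71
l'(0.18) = 1.61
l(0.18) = -0.95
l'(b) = 4.74*b^2 - 3.22*b + 2.04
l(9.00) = 1038.50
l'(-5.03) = 138.16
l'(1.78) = 11.33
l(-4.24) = -159.30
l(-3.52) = -97.31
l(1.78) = 6.17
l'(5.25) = 115.78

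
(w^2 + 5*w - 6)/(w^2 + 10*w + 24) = (w - 1)/(w + 4)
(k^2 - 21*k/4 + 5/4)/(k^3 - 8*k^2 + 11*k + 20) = (k - 1/4)/(k^2 - 3*k - 4)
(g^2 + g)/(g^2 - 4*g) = (g + 1)/(g - 4)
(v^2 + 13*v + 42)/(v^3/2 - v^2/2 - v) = 2*(v^2 + 13*v + 42)/(v*(v^2 - v - 2))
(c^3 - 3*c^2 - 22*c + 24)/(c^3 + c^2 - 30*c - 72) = (c - 1)/(c + 3)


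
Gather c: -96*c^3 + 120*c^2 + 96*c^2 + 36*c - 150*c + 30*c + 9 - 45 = -96*c^3 + 216*c^2 - 84*c - 36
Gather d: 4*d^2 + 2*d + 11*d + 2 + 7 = 4*d^2 + 13*d + 9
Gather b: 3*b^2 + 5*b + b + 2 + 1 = 3*b^2 + 6*b + 3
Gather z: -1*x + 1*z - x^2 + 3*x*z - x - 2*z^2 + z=-x^2 - 2*x - 2*z^2 + z*(3*x + 2)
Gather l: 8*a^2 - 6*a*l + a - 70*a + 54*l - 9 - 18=8*a^2 - 69*a + l*(54 - 6*a) - 27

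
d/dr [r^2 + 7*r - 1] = 2*r + 7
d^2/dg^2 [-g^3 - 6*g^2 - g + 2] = -6*g - 12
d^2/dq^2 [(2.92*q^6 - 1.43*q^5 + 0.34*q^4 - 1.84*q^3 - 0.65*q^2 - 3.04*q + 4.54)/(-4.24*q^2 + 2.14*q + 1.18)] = (-629.935104*q^8 + 949.095168*q^7 + 9.44031999999987*q^6 - 385.61832*q^5 - 12.779016*q^4 + 182.449744*q^3 - 448.000128*q^2 + 353.795328*q - 100.55492)/(76.225024*q^6 - 115.416192*q^5 - 5.388192*q^4 + 54.440744*q^3 + 1.499544*q^2 - 8.939208*q - 1.643032)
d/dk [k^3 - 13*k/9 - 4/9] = 3*k^2 - 13/9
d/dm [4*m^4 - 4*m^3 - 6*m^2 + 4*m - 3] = 16*m^3 - 12*m^2 - 12*m + 4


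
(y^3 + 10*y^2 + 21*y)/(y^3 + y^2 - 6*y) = (y + 7)/(y - 2)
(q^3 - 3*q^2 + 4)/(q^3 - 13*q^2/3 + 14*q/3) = 3*(q^2 - q - 2)/(q*(3*q - 7))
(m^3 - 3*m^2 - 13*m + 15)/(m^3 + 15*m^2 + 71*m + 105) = (m^2 - 6*m + 5)/(m^2 + 12*m + 35)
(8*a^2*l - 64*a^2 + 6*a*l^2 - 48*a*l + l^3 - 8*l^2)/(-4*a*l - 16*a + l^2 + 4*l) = (-8*a^2*l + 64*a^2 - 6*a*l^2 + 48*a*l - l^3 + 8*l^2)/(4*a*l + 16*a - l^2 - 4*l)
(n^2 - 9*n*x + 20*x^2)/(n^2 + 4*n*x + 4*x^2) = (n^2 - 9*n*x + 20*x^2)/(n^2 + 4*n*x + 4*x^2)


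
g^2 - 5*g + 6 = (g - 3)*(g - 2)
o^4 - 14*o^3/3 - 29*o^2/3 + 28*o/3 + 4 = (o - 6)*(o - 1)*(o + 1/3)*(o + 2)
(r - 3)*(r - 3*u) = r^2 - 3*r*u - 3*r + 9*u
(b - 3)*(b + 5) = b^2 + 2*b - 15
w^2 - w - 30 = (w - 6)*(w + 5)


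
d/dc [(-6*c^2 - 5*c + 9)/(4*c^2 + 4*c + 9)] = (-4*c^2 - 180*c - 81)/(16*c^4 + 32*c^3 + 88*c^2 + 72*c + 81)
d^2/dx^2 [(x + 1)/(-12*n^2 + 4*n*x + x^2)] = 2*(4*(2*n + x)^2*(x + 1) - (4*n + 3*x + 1)*(-12*n^2 + 4*n*x + x^2))/(-12*n^2 + 4*n*x + x^2)^3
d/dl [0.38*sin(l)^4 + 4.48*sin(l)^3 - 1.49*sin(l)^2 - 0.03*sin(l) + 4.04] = (1.52*sin(l)^3 + 13.44*sin(l)^2 - 2.98*sin(l) - 0.03)*cos(l)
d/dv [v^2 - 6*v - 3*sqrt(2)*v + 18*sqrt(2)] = 2*v - 6 - 3*sqrt(2)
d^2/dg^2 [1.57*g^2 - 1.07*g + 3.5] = 3.14000000000000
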